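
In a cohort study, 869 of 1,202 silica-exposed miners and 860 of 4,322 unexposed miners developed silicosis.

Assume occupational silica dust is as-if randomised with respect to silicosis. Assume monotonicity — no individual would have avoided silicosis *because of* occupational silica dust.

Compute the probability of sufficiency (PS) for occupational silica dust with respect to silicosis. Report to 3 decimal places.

PS ≈ 0.654

p₁ = P(outcome | exposed) = 869/1202 = 0.72296
p₀ = P(outcome | unexposed) = 860/4322 = 0.19898
Under exogeneity and monotonicity, PS = (p₁ − p₀) / (1 − p₀).
PS = (0.72296 − 0.19898) / (1 − 0.19898) = 0.52398 / 0.80102 ≈ 0.6541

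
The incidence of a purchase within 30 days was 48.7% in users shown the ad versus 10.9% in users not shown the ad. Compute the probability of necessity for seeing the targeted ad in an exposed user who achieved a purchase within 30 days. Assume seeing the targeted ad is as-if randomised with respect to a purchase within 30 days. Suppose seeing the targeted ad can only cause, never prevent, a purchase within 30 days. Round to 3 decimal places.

PN ≈ 0.776

p₁ = 0.487, p₀ = 0.109.
Under exogeneity and monotonicity, PN = (p₁ − p₀) / p₁.
PN = (0.487 − 0.109) / 0.487 = 0.378 / 0.487 ≈ 0.7762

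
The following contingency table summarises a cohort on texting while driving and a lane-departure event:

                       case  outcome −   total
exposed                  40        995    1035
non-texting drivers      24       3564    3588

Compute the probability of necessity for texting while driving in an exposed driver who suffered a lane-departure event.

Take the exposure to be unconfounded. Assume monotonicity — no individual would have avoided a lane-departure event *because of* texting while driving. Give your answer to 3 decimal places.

p₁ = P(outcome | exposed) = 40/1035 = 0.038647
p₀ = P(outcome | unexposed) = 24/3588 = 0.006689
Under exogeneity and monotonicity, PN = (p₁ − p₀)/p₁.
PN = (0.038647 − 0.006689) / 0.038647 ≈ 0.8269

PN ≈ 0.827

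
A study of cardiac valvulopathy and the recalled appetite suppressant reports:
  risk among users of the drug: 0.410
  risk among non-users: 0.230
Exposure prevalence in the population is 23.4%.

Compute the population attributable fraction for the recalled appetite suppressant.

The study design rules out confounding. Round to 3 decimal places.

PAF ≈ 0.155

Let p₁ = 0.41, p₀ = 0.23.
Overall risk P(Y=1) = π·p₁ + (1−π)·p₀ = 0.234×0.41 + 0.766×0.23 = 0.27212.
Under exogeneity, PAF = [P(Y=1) − p₀] / P(Y=1).
PAF = (0.27212 − 0.23) / 0.27212 ≈ 0.1548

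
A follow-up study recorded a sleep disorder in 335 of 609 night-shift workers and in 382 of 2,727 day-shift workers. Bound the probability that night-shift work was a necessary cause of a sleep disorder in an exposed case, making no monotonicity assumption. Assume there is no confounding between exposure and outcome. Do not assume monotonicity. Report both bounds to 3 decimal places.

0.745 ≤ PN ≤ 1.000

p₁ = P(outcome | exposed) = 335/609 = 0.55008
p₀ = P(outcome | unexposed) = 382/2727 = 0.14008
Under exogeneity alone the bounds on PN are max{0,(p₁−p₀)/p₁} ≤ PN ≤ min{1,(1−p₀)/p₁}.
  lower = (p₁ − p₀)/p₁ = 0.41 / 0.55008 ≈ 0.7453
  upper = min{1, (1 − p₀)/p₁} = 0.85992 / 0.55008 ≈ 1.5633 → capped at 1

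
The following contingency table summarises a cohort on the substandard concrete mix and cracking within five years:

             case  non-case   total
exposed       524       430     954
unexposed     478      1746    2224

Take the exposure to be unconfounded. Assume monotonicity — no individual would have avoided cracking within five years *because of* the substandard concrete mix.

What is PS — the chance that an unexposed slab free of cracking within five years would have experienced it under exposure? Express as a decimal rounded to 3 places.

p₁ = P(outcome | exposed) = 524/954 = 0.54927
p₀ = P(outcome | unexposed) = 478/2224 = 0.21493
Under exogeneity and monotonicity, PS = (p₁ − p₀) / (1 − p₀).
PS = (0.54927 − 0.21493) / (1 − 0.21493) = 0.33434 / 0.78507 ≈ 0.4259

PS ≈ 0.426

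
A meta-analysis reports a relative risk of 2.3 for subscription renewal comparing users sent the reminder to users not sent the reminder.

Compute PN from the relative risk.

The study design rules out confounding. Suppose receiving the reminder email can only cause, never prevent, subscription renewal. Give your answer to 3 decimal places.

Under exogeneity and monotonicity, PN = (RR − 1) / RR = 1 − 1/RR.
PN = (2.3 − 1) / 2.3 = 1.3 / 2.3 ≈ 0.5652

PN ≈ 0.565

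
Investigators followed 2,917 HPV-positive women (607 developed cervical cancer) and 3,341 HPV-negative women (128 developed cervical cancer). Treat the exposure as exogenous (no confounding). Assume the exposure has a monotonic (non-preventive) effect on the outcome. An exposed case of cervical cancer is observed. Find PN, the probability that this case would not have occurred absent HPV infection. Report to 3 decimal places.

PN ≈ 0.816

p₁ = P(outcome | exposed) = 607/2917 = 0.20809
p₀ = P(outcome | unexposed) = 128/3341 = 0.038312
Under exogeneity and monotonicity, PN = (p₁ − p₀) / p₁.
PN = (0.20809 − 0.038312) / 0.20809 = 0.16978 / 0.20809 ≈ 0.8159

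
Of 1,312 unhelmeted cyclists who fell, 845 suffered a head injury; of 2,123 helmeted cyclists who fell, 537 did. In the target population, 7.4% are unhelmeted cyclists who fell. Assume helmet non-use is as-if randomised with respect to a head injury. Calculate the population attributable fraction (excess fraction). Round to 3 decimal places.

p₁ = P(outcome | exposed) = 845/1312 = 0.64405
p₀ = P(outcome | unexposed) = 537/2123 = 0.25294
Overall risk P(Y=1) = π·p₁ + (1−π)·p₀ = 0.074×0.64405 + 0.926×0.25294 = 0.28189.
Under exogeneity, PAF = [P(Y=1) − p₀] / P(Y=1).
PAF = (0.28189 − 0.25294) / 0.28189 ≈ 0.1027

PAF ≈ 0.103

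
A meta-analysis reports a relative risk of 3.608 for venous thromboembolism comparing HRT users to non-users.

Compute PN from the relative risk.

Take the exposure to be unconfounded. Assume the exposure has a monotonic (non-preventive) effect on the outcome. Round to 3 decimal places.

Under exogeneity and monotonicity, PN = (RR − 1) / RR = 1 − 1/RR.
PN = (3.608 − 1) / 3.608 = 2.608 / 3.608 ≈ 0.7228

PN ≈ 0.723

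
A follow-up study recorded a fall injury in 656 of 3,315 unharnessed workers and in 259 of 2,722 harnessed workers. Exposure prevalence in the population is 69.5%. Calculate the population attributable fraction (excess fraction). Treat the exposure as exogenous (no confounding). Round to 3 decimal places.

p₁ = P(outcome | exposed) = 656/3315 = 0.19789
p₀ = P(outcome | unexposed) = 259/2722 = 0.095151
Overall risk P(Y=1) = π·p₁ + (1−π)·p₀ = 0.695×0.19789 + 0.305×0.095151 = 0.16655.
Under exogeneity, PAF = [P(Y=1) − p₀] / P(Y=1).
PAF = (0.16655 − 0.095151) / 0.16655 ≈ 0.4287

PAF ≈ 0.429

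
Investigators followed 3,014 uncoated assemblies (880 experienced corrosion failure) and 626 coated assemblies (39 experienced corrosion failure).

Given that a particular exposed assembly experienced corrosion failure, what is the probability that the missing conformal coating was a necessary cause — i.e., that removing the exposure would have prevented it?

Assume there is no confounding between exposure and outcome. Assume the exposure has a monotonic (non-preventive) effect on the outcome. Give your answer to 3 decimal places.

PN ≈ 0.787

p₁ = P(outcome | exposed) = 880/3014 = 0.29197
p₀ = P(outcome | unexposed) = 39/626 = 0.0623
Under exogeneity and monotonicity, PN = (p₁ − p₀) / p₁.
PN = (0.29197 − 0.0623) / 0.29197 = 0.22967 / 0.29197 ≈ 0.7866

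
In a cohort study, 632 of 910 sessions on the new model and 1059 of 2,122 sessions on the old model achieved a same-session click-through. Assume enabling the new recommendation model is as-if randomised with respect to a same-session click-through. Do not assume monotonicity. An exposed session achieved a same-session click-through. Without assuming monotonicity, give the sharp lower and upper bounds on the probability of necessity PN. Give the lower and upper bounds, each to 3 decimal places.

0.281 ≤ PN ≤ 0.721

p₁ = P(outcome | exposed) = 632/910 = 0.69451
p₀ = P(outcome | unexposed) = 1059/2122 = 0.49906
Under exogeneity alone the bounds on PN are max{0,(p₁−p₀)/p₁} ≤ PN ≤ min{1,(1−p₀)/p₁}.
  lower = (p₁ − p₀)/p₁ = 0.19545 / 0.69451 ≈ 0.2814
  upper = min{1, (1 − p₀)/p₁} = 0.50094 / 0.69451 ≈ 0.7213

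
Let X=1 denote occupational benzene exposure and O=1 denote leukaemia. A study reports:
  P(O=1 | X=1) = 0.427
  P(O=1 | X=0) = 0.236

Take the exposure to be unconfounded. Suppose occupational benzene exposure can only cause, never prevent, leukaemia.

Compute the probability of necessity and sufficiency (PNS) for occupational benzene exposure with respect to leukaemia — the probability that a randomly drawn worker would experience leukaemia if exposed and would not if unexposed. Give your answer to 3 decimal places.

PNS ≈ 0.191

Let p₁ = 0.427, p₀ = 0.236.
Under exogeneity and monotonicity, PNS = p₁ − p₀.
PNS = 0.427 − 0.236 = 0.191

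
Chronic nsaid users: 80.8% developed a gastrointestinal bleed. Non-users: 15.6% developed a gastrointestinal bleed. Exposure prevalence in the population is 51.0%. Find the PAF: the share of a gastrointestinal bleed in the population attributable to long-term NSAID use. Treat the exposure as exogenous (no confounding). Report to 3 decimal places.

PAF ≈ 0.681

p₁ = 0.808, p₀ = 0.156.
Overall risk P(Y=1) = π·p₁ + (1−π)·p₀ = 0.51×0.808 + 0.49×0.156 = 0.48852.
Under exogeneity, PAF = [P(Y=1) − p₀] / P(Y=1).
PAF = (0.48852 − 0.156) / 0.48852 ≈ 0.6807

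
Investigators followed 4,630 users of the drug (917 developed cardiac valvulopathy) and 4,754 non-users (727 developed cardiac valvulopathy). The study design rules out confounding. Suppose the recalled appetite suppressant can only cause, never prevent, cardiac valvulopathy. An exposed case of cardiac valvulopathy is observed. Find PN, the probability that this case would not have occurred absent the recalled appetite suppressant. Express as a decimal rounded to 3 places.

p₁ = P(outcome | exposed) = 917/4630 = 0.19806
p₀ = P(outcome | unexposed) = 727/4754 = 0.15292
Under exogeneity and monotonicity, PN = (p₁ − p₀) / p₁.
PN = (0.19806 − 0.15292) / 0.19806 = 0.045132 / 0.19806 ≈ 0.2279

PN ≈ 0.228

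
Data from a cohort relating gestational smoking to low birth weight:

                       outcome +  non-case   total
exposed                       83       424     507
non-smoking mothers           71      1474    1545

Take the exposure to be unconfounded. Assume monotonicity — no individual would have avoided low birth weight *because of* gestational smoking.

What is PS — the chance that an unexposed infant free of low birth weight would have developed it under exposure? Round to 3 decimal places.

p₁ = P(outcome | exposed) = 83/507 = 0.16371
p₀ = P(outcome | unexposed) = 71/1545 = 0.045955
Under exogeneity and monotonicity, PS = (p₁ − p₀) / (1 − p₀).
PS = (0.16371 − 0.045955) / (1 − 0.045955) = 0.11775 / 0.95405 ≈ 0.1234

PS ≈ 0.123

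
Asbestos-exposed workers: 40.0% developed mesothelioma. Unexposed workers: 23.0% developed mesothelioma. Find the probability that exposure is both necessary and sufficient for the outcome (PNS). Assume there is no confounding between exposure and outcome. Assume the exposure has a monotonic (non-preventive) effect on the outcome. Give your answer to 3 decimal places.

PNS ≈ 0.170

p₁ = 0.4, p₀ = 0.23.
Under exogeneity and monotonicity, PNS = p₁ − p₀.
PNS = 0.4 − 0.23 = 0.17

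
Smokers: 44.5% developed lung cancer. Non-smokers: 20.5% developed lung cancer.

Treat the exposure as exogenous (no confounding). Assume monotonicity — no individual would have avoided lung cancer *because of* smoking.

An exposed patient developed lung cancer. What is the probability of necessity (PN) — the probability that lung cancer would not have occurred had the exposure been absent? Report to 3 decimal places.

PN ≈ 0.539

p₁ = 0.445, p₀ = 0.205.
Under exogeneity and monotonicity, PN = (p₁ − p₀) / p₁.
PN = (0.445 − 0.205) / 0.445 = 0.24 / 0.445 ≈ 0.5393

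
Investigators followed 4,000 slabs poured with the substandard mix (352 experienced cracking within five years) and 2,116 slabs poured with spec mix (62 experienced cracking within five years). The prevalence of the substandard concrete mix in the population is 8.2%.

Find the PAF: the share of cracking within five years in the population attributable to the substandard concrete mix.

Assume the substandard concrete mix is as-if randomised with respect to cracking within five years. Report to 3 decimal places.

p₁ = P(outcome | exposed) = 352/4000 = 0.088
p₀ = P(outcome | unexposed) = 62/2116 = 0.029301
Overall risk P(Y=1) = π·p₁ + (1−π)·p₀ = 0.082×0.088 + 0.918×0.029301 = 0.034114.
Under exogeneity, PAF = [P(Y=1) − p₀] / P(Y=1).
PAF = (0.034114 − 0.029301) / 0.034114 ≈ 0.1411

PAF ≈ 0.141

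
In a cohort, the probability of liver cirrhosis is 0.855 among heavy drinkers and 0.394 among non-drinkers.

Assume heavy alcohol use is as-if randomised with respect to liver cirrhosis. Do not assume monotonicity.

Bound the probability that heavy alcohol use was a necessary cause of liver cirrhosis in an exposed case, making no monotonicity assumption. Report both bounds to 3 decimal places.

0.539 ≤ PN ≤ 0.709

Let p₁ = 0.855, p₀ = 0.394.
Under exogeneity alone the bounds on PN are max{0,(p₁−p₀)/p₁} ≤ PN ≤ min{1,(1−p₀)/p₁}.
  lower = (p₁ − p₀)/p₁ = 0.461 / 0.855 ≈ 0.5392
  upper = min{1, (1 − p₀)/p₁} = 0.606 / 0.855 ≈ 0.7088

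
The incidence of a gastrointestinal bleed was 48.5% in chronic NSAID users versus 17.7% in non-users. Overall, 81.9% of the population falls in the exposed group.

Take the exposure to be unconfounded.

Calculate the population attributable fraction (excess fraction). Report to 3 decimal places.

PAF ≈ 0.588

p₁ = 0.485, p₀ = 0.177.
Overall risk P(Y=1) = π·p₁ + (1−π)·p₀ = 0.819×0.485 + 0.181×0.177 = 0.42925.
Under exogeneity, PAF = [P(Y=1) − p₀] / P(Y=1).
PAF = (0.42925 − 0.177) / 0.42925 ≈ 0.5877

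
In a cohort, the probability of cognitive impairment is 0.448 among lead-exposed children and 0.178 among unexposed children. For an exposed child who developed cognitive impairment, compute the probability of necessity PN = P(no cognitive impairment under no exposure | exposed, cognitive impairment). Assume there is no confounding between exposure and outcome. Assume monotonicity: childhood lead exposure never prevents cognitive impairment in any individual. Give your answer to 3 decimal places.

PN ≈ 0.603

Let p₁ = 0.448, p₀ = 0.178.
Under exogeneity and monotonicity, PN = (p₁ − p₀) / p₁.
PN = (0.448 − 0.178) / 0.448 = 0.27 / 0.448 ≈ 0.6027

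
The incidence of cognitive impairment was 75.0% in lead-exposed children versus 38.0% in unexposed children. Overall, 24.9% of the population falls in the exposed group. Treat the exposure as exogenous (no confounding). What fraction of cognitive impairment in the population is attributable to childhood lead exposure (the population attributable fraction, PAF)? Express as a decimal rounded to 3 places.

PAF ≈ 0.195

p₁ = 0.75, p₀ = 0.38.
Overall risk P(Y=1) = π·p₁ + (1−π)·p₀ = 0.249×0.75 + 0.751×0.38 = 0.47213.
Under exogeneity, PAF = [P(Y=1) − p₀] / P(Y=1).
PAF = (0.47213 − 0.38) / 0.47213 ≈ 0.1951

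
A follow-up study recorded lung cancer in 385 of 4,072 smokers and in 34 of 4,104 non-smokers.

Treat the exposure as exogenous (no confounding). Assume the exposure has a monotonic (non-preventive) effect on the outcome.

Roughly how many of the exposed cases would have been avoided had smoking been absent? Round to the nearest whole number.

about 351 cases

p₁ = P(outcome | exposed) = 385/4072 = 0.094548
p₀ = P(outcome | unexposed) = 34/4104 = 0.0082846
PN = (p₁ − p₀)/p₁ = (0.094548 − 0.0082846) / 0.094548 ≈ 0.91238.
Attributable cases ≈ PN × (exposed cases) = 0.91238 × 385 ≈ 351.27.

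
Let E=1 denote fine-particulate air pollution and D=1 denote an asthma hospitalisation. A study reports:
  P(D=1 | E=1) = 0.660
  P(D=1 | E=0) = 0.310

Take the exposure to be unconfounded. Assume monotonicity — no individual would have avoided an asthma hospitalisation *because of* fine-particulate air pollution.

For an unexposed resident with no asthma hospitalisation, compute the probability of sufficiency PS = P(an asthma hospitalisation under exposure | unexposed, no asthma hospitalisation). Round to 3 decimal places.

PS ≈ 0.507

Let p₁ = 0.66, p₀ = 0.31.
Under exogeneity and monotonicity, PS = (p₁ − p₀) / (1 − p₀).
PS = (0.66 − 0.31) / (1 − 0.31) = 0.35 / 0.69 ≈ 0.5072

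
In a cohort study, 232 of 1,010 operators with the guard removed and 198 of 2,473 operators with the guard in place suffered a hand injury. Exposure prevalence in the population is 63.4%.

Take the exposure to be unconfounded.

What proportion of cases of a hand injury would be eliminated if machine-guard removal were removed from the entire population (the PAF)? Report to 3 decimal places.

p₁ = P(outcome | exposed) = 232/1010 = 0.2297
p₀ = P(outcome | unexposed) = 198/2473 = 0.080065
Overall risk P(Y=1) = π·p₁ + (1−π)·p₀ = 0.634×0.2297 + 0.366×0.080065 = 0.17494.
Under exogeneity, PAF = [P(Y=1) − p₀] / P(Y=1).
PAF = (0.17494 − 0.080065) / 0.17494 ≈ 0.5423

PAF ≈ 0.542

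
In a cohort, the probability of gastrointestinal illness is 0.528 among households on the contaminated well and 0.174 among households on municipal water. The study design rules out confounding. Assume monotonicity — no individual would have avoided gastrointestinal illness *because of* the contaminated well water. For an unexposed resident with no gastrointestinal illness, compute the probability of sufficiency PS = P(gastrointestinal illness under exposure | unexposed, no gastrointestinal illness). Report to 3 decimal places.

PS ≈ 0.429

Let p₁ = 0.528, p₀ = 0.174.
Under exogeneity and monotonicity, PS = (p₁ − p₀) / (1 − p₀).
PS = (0.528 − 0.174) / (1 − 0.174) = 0.354 / 0.826 ≈ 0.4286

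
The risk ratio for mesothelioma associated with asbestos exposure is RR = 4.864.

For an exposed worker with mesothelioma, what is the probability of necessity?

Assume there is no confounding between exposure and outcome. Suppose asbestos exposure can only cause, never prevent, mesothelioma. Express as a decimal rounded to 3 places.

PN ≈ 0.794

Under exogeneity and monotonicity, PN = (RR − 1) / RR = 1 − 1/RR.
PN = (4.864 − 1) / 4.864 = 3.864 / 4.864 ≈ 0.7944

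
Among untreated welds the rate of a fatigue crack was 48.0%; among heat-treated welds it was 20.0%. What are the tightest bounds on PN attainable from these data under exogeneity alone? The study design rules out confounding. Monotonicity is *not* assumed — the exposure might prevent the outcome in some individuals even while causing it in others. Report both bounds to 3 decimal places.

p₁ = 0.48, p₀ = 0.2.
Under exogeneity alone the bounds on PN are max{0,(p₁−p₀)/p₁} ≤ PN ≤ min{1,(1−p₀)/p₁}.
  lower = (p₁ − p₀)/p₁ = 0.28 / 0.48 ≈ 0.5833
  upper = min{1, (1 − p₀)/p₁} = 0.8 / 0.48 ≈ 1.6667 → capped at 1

0.583 ≤ PN ≤ 1.000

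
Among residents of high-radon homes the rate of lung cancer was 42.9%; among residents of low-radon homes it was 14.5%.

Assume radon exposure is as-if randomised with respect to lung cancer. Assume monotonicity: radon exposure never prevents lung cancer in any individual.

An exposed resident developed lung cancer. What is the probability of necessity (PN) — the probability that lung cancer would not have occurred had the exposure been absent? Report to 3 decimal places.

PN ≈ 0.662

p₁ = 0.429, p₀ = 0.145.
Under exogeneity and monotonicity, PN = (p₁ − p₀) / p₁.
PN = (0.429 − 0.145) / 0.429 = 0.284 / 0.429 ≈ 0.6620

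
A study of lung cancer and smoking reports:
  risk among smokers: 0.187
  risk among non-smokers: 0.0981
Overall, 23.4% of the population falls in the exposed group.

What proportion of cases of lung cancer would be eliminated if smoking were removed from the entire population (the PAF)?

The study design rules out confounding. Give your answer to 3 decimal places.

Let p₁ = 0.187, p₀ = 0.0981.
Overall risk P(Y=1) = π·p₁ + (1−π)·p₀ = 0.234×0.187 + 0.766×0.0981 = 0.1189.
Under exogeneity, PAF = [P(Y=1) − p₀] / P(Y=1).
PAF = (0.1189 − 0.0981) / 0.1189 ≈ 0.1750

PAF ≈ 0.175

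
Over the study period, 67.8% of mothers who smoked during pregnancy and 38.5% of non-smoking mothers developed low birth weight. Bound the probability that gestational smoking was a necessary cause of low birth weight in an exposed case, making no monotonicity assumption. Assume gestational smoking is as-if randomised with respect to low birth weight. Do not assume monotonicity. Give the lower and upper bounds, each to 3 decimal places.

0.432 ≤ PN ≤ 0.907

p₁ = 0.678, p₀ = 0.385.
Under exogeneity alone the bounds on PN are max{0,(p₁−p₀)/p₁} ≤ PN ≤ min{1,(1−p₀)/p₁}.
  lower = (p₁ − p₀)/p₁ = 0.293 / 0.678 ≈ 0.4322
  upper = min{1, (1 − p₀)/p₁} = 0.615 / 0.678 ≈ 0.9071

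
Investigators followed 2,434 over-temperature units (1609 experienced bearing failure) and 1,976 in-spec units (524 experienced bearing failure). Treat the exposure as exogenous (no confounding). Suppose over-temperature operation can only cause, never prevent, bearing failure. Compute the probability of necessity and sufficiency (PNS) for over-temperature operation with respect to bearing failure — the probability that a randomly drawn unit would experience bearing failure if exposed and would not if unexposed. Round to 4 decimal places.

PNS ≈ 0.3959

p₁ = P(outcome | exposed) = 1609/2434 = 0.66105
p₀ = P(outcome | unexposed) = 524/1976 = 0.26518
Under exogeneity and monotonicity, PNS = p₁ − p₀.
PNS = 0.66105 − 0.26518 = 0.39587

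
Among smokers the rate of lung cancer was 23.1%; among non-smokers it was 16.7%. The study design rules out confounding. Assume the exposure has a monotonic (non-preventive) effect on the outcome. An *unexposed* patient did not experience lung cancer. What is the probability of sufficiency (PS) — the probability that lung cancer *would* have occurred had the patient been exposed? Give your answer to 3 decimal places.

p₁ = 0.231, p₀ = 0.167.
Under exogeneity and monotonicity, PS = (p₁ − p₀) / (1 − p₀).
PS = (0.231 − 0.167) / (1 − 0.167) = 0.064 / 0.833 ≈ 0.0768

PS ≈ 0.077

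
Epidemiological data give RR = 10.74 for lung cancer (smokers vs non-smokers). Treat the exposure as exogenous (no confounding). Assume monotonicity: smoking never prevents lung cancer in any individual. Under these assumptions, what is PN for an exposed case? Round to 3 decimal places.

PN ≈ 0.907

Under exogeneity and monotonicity, PN = (RR − 1) / RR = 1 − 1/RR.
PN = (10.74 − 1) / 10.74 = 9.74 / 10.74 ≈ 0.9069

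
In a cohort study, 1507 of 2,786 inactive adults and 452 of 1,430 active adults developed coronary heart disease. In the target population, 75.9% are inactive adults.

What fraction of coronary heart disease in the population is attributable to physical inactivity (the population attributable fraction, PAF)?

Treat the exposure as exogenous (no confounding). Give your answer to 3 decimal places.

p₁ = P(outcome | exposed) = 1507/2786 = 0.54092
p₀ = P(outcome | unexposed) = 452/1430 = 0.31608
Overall risk P(Y=1) = π·p₁ + (1−π)·p₀ = 0.759×0.54092 + 0.241×0.31608 = 0.48673.
Under exogeneity, PAF = [P(Y=1) − p₀] / P(Y=1).
PAF = (0.48673 − 0.31608) / 0.48673 ≈ 0.3506

PAF ≈ 0.351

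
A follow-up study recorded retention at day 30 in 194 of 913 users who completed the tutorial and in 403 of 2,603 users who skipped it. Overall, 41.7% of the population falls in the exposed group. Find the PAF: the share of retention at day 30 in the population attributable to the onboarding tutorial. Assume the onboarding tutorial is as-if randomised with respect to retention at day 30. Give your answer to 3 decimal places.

PAF ≈ 0.134

p₁ = P(outcome | exposed) = 194/913 = 0.21249
p₀ = P(outcome | unexposed) = 403/2603 = 0.15482
Overall risk P(Y=1) = π·p₁ + (1−π)·p₀ = 0.417×0.21249 + 0.583×0.15482 = 0.17887.
Under exogeneity, PAF = [P(Y=1) − p₀] / P(Y=1).
PAF = (0.17887 − 0.15482) / 0.17887 ≈ 0.1344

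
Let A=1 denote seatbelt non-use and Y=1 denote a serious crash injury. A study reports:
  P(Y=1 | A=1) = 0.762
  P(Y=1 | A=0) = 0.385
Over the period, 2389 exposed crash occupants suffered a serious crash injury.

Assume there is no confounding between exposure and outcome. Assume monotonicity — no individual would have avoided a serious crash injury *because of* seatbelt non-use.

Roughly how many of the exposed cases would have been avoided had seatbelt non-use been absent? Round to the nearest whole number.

about 1182 cases

Let p₁ = 0.762, p₀ = 0.385.
PN = (p₁ − p₀)/p₁ = (0.762 − 0.385) / 0.762 ≈ 0.49475.
Attributable cases ≈ PN × (exposed cases) = 0.49475 × 2389 ≈ 1181.96.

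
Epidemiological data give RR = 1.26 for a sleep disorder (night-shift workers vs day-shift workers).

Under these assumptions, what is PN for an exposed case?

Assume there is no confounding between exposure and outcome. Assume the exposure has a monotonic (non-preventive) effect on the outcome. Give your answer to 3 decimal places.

PN ≈ 0.206

Under exogeneity and monotonicity, PN = (RR − 1) / RR = 1 − 1/RR.
PN = (1.26 − 1) / 1.26 = 0.26 / 1.26 ≈ 0.2063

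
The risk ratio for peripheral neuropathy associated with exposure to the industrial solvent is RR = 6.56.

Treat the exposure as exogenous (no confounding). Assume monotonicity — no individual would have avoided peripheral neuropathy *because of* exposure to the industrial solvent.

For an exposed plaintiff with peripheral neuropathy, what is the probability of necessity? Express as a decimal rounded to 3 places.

PN ≈ 0.848

Under exogeneity and monotonicity, PN = (RR − 1) / RR = 1 − 1/RR.
PN = (6.56 − 1) / 6.56 = 5.56 / 6.56 ≈ 0.8476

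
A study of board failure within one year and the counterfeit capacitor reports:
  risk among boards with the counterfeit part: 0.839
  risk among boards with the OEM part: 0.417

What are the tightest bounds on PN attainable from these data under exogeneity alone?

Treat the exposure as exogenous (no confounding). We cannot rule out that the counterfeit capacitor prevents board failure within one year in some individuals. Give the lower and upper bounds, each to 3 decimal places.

Let p₁ = 0.839, p₀ = 0.417.
Under exogeneity alone the bounds on PN are max{0,(p₁−p₀)/p₁} ≤ PN ≤ min{1,(1−p₀)/p₁}.
  lower = (p₁ − p₀)/p₁ = 0.422 / 0.839 ≈ 0.5030
  upper = min{1, (1 − p₀)/p₁} = 0.583 / 0.839 ≈ 0.6949

0.503 ≤ PN ≤ 0.695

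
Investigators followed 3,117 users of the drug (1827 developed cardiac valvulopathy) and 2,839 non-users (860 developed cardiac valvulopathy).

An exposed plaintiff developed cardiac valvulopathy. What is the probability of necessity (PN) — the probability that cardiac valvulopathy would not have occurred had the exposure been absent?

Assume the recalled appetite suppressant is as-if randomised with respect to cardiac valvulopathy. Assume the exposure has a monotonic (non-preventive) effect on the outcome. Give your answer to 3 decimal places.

PN ≈ 0.483

p₁ = P(outcome | exposed) = 1827/3117 = 0.58614
p₀ = P(outcome | unexposed) = 860/2839 = 0.30292
Under exogeneity and monotonicity, PN = (p₁ − p₀) / p₁.
PN = (0.58614 − 0.30292) / 0.58614 = 0.28322 / 0.58614 ≈ 0.4832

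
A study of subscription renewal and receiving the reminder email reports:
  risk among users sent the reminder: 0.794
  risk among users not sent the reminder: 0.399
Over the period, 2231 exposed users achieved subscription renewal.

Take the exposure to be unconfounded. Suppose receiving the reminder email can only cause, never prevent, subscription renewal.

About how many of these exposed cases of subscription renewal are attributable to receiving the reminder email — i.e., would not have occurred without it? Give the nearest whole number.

Let p₁ = 0.794, p₀ = 0.399.
PN = (p₁ − p₀)/p₁ = (0.794 − 0.399) / 0.794 ≈ 0.49748.
Attributable cases ≈ PN × (exposed cases) = 0.49748 × 2231 ≈ 1109.88.

about 1110 cases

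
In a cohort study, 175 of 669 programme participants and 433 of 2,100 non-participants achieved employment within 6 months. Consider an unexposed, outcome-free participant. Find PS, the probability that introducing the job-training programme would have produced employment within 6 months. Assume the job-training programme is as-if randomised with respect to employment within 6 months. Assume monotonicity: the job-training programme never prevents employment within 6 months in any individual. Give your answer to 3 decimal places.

p₁ = P(outcome | exposed) = 175/669 = 0.26158
p₀ = P(outcome | unexposed) = 433/2100 = 0.20619
Under exogeneity and monotonicity, PS = (p₁ − p₀) / (1 − p₀).
PS = (0.26158 − 0.20619) / (1 − 0.20619) = 0.055394 / 0.79381 ≈ 0.0698

PS ≈ 0.070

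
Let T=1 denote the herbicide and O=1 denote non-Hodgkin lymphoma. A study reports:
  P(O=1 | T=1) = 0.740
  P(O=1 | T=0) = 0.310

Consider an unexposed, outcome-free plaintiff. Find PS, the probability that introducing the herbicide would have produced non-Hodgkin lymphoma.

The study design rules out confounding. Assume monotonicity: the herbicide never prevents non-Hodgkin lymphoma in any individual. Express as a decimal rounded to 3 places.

PS ≈ 0.623

Let p₁ = 0.74, p₀ = 0.31.
Under exogeneity and monotonicity, PS = (p₁ − p₀) / (1 − p₀).
PS = (0.74 − 0.31) / (1 − 0.31) = 0.43 / 0.69 ≈ 0.6232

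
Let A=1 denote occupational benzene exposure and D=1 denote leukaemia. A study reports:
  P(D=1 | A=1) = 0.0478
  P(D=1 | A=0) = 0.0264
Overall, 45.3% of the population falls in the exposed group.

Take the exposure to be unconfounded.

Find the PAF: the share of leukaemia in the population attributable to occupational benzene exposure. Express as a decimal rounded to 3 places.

Let p₁ = 0.0478, p₀ = 0.0264.
Overall risk P(Y=1) = π·p₁ + (1−π)·p₀ = 0.453×0.0478 + 0.547×0.0264 = 0.036094.
Under exogeneity, PAF = [P(Y=1) − p₀] / P(Y=1).
PAF = (0.036094 − 0.0264) / 0.036094 ≈ 0.2686

PAF ≈ 0.269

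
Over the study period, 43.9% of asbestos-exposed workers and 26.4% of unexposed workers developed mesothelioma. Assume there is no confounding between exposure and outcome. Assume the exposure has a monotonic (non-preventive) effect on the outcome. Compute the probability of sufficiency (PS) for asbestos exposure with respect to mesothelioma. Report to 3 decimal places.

PS ≈ 0.238

p₁ = 0.439, p₀ = 0.264.
Under exogeneity and monotonicity, PS = (p₁ − p₀) / (1 − p₀).
PS = (0.439 − 0.264) / (1 − 0.264) = 0.175 / 0.736 ≈ 0.2378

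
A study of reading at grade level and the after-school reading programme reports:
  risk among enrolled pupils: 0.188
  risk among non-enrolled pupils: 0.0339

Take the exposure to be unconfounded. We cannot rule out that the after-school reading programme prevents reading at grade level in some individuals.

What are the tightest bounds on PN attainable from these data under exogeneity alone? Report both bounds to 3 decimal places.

0.820 ≤ PN ≤ 1.000

Let p₁ = 0.188, p₀ = 0.0339.
Under exogeneity alone the bounds on PN are max{0,(p₁−p₀)/p₁} ≤ PN ≤ min{1,(1−p₀)/p₁}.
  lower = (p₁ − p₀)/p₁ = 0.1541 / 0.188 ≈ 0.8197
  upper = min{1, (1 − p₀)/p₁} = 0.9661 / 0.188 ≈ 5.1388 → capped at 1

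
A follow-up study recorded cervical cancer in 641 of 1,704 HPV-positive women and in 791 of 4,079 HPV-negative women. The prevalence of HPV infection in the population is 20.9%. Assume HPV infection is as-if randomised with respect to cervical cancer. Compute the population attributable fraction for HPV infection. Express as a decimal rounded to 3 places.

p₁ = P(outcome | exposed) = 641/1704 = 0.37617
p₀ = P(outcome | unexposed) = 791/4079 = 0.19392
Overall risk P(Y=1) = π·p₁ + (1−π)·p₀ = 0.209×0.37617 + 0.791×0.19392 = 0.23201.
Under exogeneity, PAF = [P(Y=1) − p₀] / P(Y=1).
PAF = (0.23201 − 0.19392) / 0.23201 ≈ 0.1642

PAF ≈ 0.164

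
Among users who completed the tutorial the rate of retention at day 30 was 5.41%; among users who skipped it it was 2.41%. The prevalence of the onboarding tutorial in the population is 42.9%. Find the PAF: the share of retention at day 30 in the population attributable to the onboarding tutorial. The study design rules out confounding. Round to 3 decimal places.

PAF ≈ 0.348

p₁ = 0.0541, p₀ = 0.0241.
Overall risk P(Y=1) = π·p₁ + (1−π)·p₀ = 0.429×0.0541 + 0.571×0.0241 = 0.03697.
Under exogeneity, PAF = [P(Y=1) − p₀] / P(Y=1).
PAF = (0.03697 − 0.0241) / 0.03697 ≈ 0.3481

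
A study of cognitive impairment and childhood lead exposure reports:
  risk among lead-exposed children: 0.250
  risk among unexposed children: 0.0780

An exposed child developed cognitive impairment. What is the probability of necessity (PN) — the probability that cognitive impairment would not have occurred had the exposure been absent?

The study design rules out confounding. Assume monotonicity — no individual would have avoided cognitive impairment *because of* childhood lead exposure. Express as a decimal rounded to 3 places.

Let p₁ = 0.25, p₀ = 0.078.
Under exogeneity and monotonicity, PN = (p₁ − p₀) / p₁.
PN = (0.25 − 0.078) / 0.25 = 0.172 / 0.25 ≈ 0.6880

PN ≈ 0.688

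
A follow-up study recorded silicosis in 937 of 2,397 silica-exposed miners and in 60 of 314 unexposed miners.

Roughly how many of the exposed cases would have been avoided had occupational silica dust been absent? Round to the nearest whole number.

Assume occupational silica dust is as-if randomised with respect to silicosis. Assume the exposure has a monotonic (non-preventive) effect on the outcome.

p₁ = P(outcome | exposed) = 937/2397 = 0.39091
p₀ = P(outcome | unexposed) = 60/314 = 0.19108
PN = (p₁ − p₀)/p₁ = (0.39091 − 0.19108) / 0.39091 ≈ 0.51118.
Attributable cases ≈ PN × (exposed cases) = 0.51118 × 937 ≈ 478.97.

about 479 cases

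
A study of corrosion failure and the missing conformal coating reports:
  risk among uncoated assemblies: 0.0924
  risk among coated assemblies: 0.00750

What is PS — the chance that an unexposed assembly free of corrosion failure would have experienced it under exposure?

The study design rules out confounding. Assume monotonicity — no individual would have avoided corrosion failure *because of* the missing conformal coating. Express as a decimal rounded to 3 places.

PS ≈ 0.086

Let p₁ = 0.0924, p₀ = 0.0075.
Under exogeneity and monotonicity, PS = (p₁ − p₀) / (1 − p₀).
PS = (0.0924 − 0.0075) / (1 − 0.0075) = 0.0849 / 0.9925 ≈ 0.0855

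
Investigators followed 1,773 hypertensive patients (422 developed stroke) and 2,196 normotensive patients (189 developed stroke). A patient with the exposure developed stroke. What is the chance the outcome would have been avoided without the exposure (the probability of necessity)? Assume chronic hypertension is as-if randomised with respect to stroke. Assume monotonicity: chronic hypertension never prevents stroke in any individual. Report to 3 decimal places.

p₁ = P(outcome | exposed) = 422/1773 = 0.23801
p₀ = P(outcome | unexposed) = 189/2196 = 0.086066
Under exogeneity and monotonicity, PN = (p₁ − p₀) / p₁.
PN = (0.23801 − 0.086066) / 0.23801 = 0.15195 / 0.23801 ≈ 0.6384

PN ≈ 0.638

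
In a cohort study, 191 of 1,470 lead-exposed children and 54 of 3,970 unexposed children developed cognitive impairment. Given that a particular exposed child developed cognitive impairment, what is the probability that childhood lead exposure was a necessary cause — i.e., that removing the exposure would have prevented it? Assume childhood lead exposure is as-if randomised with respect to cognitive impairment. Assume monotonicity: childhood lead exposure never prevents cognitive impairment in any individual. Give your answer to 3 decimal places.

p₁ = P(outcome | exposed) = 191/1470 = 0.12993
p₀ = P(outcome | unexposed) = 54/3970 = 0.013602
Under exogeneity and monotonicity, PN = (p₁ − p₀) / p₁.
PN = (0.12993 − 0.013602) / 0.12993 = 0.11633 / 0.12993 ≈ 0.8953

PN ≈ 0.895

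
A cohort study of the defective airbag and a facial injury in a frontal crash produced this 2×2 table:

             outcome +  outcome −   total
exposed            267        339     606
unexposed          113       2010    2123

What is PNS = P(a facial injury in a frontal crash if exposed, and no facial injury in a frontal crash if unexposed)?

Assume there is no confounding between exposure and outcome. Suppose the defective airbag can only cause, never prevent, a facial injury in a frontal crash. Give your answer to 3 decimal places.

PNS ≈ 0.387

p₁ = P(outcome | exposed) = 267/606 = 0.44059
p₀ = P(outcome | unexposed) = 113/2123 = 0.053227
Under exogeneity and monotonicity, PNS = p₁ − p₀.
PNS = 0.44059 − 0.053227 = 0.38737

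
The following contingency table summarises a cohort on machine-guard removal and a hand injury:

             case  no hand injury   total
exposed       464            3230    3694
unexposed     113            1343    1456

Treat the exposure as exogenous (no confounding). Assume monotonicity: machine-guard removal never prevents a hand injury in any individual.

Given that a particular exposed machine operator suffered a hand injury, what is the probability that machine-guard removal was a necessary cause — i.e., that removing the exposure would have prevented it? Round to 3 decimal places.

p₁ = P(outcome | exposed) = 464/3694 = 0.12561
p₀ = P(outcome | unexposed) = 113/1456 = 0.07761
Under exogeneity and monotonicity, PN = (p₁ − p₀)/p₁.
PN = (0.12561 − 0.07761) / 0.12561 ≈ 0.3821

PN ≈ 0.382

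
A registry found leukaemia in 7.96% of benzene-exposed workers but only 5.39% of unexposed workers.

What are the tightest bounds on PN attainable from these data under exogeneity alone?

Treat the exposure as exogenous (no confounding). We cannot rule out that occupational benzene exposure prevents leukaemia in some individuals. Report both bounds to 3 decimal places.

p₁ = 0.0796, p₀ = 0.0539.
Under exogeneity alone the bounds on PN are max{0,(p₁−p₀)/p₁} ≤ PN ≤ min{1,(1−p₀)/p₁}.
  lower = (p₁ − p₀)/p₁ = 0.0257 / 0.0796 ≈ 0.3229
  upper = min{1, (1 − p₀)/p₁} = 0.9461 / 0.0796 ≈ 11.8857 → capped at 1

0.323 ≤ PN ≤ 1.000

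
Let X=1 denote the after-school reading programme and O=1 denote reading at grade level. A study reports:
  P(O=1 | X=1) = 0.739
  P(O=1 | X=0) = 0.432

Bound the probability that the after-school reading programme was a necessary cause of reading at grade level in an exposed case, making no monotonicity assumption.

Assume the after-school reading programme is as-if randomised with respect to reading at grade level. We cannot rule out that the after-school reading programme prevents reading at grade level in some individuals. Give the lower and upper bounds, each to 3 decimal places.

0.415 ≤ PN ≤ 0.769

Let p₁ = 0.739, p₀ = 0.432.
Under exogeneity alone the bounds on PN are max{0,(p₁−p₀)/p₁} ≤ PN ≤ min{1,(1−p₀)/p₁}.
  lower = (p₁ − p₀)/p₁ = 0.307 / 0.739 ≈ 0.4154
  upper = min{1, (1 − p₀)/p₁} = 0.568 / 0.739 ≈ 0.7686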